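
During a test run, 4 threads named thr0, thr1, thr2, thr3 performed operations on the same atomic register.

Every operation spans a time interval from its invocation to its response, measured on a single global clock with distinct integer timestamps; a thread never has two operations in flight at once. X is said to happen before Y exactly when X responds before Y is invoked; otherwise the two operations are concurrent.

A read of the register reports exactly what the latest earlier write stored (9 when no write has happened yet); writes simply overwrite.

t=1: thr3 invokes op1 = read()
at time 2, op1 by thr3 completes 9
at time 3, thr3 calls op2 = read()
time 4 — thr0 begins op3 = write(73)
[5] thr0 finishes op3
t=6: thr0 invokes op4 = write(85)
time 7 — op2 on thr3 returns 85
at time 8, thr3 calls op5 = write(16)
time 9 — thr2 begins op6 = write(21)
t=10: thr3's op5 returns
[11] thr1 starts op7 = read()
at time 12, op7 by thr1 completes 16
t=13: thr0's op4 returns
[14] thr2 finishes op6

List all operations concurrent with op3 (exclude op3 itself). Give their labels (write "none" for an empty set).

op2

concurrent with op3 ([4,5]): every op whose interval crosses 4..5
op1 [1,2]: before
op2 [3,7]: concurrent
op4 [6,13]: after
op5 [8,10]: after
op6 [9,14]: after
op7 [11,12]: after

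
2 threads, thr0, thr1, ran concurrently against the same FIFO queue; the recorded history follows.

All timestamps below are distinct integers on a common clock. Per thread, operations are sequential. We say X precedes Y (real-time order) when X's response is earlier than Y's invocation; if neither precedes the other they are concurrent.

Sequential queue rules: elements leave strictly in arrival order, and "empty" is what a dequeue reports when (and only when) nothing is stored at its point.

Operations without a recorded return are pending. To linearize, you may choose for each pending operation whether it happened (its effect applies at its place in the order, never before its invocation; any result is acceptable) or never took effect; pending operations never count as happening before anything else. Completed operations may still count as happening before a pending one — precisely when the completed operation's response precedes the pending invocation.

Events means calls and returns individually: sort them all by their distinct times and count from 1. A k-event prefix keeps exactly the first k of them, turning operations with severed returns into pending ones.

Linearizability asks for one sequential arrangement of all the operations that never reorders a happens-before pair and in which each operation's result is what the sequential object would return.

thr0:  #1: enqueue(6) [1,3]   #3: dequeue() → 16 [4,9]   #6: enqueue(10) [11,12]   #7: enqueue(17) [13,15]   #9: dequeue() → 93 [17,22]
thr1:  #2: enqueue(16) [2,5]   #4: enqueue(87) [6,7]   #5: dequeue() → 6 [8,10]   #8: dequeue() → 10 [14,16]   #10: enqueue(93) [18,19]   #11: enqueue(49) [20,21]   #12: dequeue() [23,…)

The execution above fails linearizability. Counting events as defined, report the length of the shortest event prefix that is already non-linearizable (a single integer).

16

one valid order for events 1..15 is #1, #2, #4, #5, #3, #6, #7:
1. #1 enqueue(6), leaving queue <6>
2. #2 enqueue(16), leaving queue <6,16>
3. #4 enqueue(87), leaving queue <6,16,87>
4. #5 dequeue() → 6, leaving queue <16,87>
5. #3 dequeue() → 16, leaving queue <87>
6. #6 enqueue(10), leaving queue <87,10>
7. #7 enqueue(17), leaving queue <87,10,17>
with event 16 included (#8 responding at time 16), all real-time-consistent orders fail
e.g. #1, #2, #3, #4, #5, #6, #7, #8: illegal at step 3, since #3 dequeue() → 16 cannot apply there
e.g. #1, #2, #3, #4, #5, #6, #8, #7: illegal at step 3, since #3 dequeue() → 16 cannot apply there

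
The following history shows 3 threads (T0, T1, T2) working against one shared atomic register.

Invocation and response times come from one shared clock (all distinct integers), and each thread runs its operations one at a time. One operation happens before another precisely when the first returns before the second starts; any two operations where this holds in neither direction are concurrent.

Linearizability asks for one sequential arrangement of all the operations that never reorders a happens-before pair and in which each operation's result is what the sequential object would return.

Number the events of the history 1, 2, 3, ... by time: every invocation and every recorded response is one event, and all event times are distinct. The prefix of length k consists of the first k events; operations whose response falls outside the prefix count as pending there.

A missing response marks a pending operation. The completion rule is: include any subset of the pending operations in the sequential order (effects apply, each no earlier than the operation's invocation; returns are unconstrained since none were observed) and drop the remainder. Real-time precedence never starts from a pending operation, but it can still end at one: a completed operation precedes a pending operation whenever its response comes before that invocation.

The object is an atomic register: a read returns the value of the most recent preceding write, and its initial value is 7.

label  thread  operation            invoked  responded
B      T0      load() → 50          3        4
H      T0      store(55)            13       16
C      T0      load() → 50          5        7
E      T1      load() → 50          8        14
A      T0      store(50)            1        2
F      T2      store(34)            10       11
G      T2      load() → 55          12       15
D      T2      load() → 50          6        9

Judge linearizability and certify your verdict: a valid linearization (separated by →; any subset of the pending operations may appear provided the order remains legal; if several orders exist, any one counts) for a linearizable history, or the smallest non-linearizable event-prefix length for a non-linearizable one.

linearizable — witness: A → B → C → D → E → F → H → G

step 1: A store(50) — value 50
step 2: B load() → 50 — value 50
step 3: C load() → 50 — value 50
step 4: D load() → 50 — value 50
step 5: E load() → 50 — value 50
step 6: F store(34) — value 34
step 7: H store(55) — value 55
step 8: G load() → 55 — value 55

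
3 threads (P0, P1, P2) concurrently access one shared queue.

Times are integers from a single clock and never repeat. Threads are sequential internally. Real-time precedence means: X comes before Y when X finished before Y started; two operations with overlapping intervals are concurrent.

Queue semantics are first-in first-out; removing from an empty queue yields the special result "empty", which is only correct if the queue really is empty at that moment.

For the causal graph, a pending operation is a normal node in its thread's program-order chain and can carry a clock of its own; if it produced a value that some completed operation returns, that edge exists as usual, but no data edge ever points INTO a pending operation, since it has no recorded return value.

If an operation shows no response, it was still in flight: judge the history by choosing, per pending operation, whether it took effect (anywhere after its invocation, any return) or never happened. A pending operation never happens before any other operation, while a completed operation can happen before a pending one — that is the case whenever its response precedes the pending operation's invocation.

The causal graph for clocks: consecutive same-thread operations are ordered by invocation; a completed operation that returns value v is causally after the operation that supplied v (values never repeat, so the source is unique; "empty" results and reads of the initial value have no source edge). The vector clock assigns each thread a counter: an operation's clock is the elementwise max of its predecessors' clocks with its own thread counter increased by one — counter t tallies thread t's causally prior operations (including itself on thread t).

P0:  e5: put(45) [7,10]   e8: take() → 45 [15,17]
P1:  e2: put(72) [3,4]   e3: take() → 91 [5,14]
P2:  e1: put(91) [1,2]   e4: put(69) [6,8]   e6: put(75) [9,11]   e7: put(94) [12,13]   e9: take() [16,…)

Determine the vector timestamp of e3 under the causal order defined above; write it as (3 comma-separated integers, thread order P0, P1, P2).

(0, 2, 1)

root op e1, invoked 1: fresh clock plus P2's own tick → (0, 0, 1)
root op e2, invoked 3: fresh clock plus P1's own tick → (0, 1, 0)
root op e5, invoked 7: fresh clock plus P0's own tick → (1, 0, 0)
VC(e4, invoked at 6): max of VC(e1)=(0, 0, 1), then +1 on thread P2 → (0, 0, 2)
VC(e8, invoked at 15): max of VC(e5)=(1, 0, 0), then +1 on thread P0 → (2, 0, 0)
VC(e6, invoked at 9): max of VC(e4)=(0, 0, 2), then +1 on thread P2 → (0, 0, 3)
VC(e3, invoked at 5): max of VC(e1)=(0, 0, 1), VC(e2)=(0, 1, 0), then +1 on thread P1 → (0, 2, 1)
VC(e7, invoked at 12): max of VC(e6)=(0, 0, 3), then +1 on thread P2 → (0, 0, 4)
VC(e9, invoked at 16): max of VC(e7)=(0, 0, 4), then +1 on thread P2 → (0, 0, 5)
target: VC(e3) = (0, 2, 1)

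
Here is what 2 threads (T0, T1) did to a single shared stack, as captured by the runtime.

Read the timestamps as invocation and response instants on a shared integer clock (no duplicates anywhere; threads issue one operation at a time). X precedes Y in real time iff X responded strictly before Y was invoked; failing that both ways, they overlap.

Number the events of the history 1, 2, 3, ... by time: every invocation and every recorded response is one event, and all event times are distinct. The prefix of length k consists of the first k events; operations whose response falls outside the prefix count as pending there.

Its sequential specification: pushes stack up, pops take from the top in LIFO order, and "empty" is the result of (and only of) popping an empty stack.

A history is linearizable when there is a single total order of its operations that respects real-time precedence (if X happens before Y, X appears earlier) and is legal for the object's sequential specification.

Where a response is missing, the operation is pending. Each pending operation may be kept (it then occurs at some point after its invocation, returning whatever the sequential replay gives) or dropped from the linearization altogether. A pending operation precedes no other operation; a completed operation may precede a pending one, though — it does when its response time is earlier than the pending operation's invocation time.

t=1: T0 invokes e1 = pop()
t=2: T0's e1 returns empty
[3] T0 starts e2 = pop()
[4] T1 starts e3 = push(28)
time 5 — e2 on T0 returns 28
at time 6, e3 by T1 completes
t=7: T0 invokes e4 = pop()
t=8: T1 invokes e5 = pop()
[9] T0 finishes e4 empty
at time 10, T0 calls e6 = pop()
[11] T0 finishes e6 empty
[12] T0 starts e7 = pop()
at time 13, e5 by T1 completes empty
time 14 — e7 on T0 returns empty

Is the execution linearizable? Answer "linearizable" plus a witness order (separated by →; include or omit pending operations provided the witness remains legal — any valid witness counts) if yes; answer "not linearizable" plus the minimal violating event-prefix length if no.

after step 1 (e1 pop() → empty): stack <>
after step 2 (e3 push(28)): stack <28>
after step 3 (e2 pop() → 28): stack <>
after step 4 (e4 pop() → empty): stack <>
after step 5 (e5 pop() → empty): stack <>
after step 6 (e6 pop() → empty): stack <>
after step 7 (e7 pop() → empty): stack <>

linearizable — witness: e1 → e3 → e2 → e4 → e5 → e6 → e7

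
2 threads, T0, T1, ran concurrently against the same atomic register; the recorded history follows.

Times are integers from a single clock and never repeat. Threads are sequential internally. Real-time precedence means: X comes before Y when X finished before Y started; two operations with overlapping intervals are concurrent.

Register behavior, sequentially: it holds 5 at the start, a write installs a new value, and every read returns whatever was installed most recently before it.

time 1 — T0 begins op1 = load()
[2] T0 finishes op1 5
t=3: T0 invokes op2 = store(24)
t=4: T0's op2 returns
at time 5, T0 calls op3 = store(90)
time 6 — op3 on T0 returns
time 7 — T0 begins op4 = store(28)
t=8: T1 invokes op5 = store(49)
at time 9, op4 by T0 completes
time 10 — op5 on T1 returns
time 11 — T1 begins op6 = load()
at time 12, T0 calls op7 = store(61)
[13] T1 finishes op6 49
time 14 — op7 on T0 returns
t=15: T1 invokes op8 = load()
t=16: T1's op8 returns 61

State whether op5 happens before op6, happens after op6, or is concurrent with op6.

before

op5 spans [8,10], op6 spans [11,13]
resp(op5)=10 < inv(op6)=11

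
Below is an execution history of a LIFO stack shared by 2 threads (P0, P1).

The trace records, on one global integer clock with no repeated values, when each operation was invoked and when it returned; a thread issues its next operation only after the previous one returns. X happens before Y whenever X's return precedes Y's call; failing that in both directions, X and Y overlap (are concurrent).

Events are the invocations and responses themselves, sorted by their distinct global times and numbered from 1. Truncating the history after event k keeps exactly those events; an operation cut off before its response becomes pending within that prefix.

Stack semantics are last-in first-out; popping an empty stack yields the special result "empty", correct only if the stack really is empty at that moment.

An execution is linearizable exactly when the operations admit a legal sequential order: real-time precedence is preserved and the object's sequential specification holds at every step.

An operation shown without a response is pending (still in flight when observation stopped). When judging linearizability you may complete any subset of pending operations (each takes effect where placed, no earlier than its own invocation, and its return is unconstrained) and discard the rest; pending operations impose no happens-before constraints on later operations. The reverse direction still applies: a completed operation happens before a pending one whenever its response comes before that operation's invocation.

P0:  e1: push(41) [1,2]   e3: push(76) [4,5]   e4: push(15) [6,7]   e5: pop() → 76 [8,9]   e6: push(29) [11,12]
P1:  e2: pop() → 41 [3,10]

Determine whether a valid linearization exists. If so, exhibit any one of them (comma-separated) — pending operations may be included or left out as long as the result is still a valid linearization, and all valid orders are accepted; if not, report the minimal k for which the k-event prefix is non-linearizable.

the violation lands at event 10, e2's response at time 10: events 1..9 linearize, events 1..10 do not
5 completed operations, 4 real-time-consistent orders — every LIFO stack replay fails
one such order, e1, e2, e3, e4, e5, breaks at step 5 where e5 pop() → 76 is illegal
one such order, e1, e3, e2, e4, e5, breaks at step 3 where e2 pop() → 41 is illegal

not linearizable — minimal violating prefix: 10 events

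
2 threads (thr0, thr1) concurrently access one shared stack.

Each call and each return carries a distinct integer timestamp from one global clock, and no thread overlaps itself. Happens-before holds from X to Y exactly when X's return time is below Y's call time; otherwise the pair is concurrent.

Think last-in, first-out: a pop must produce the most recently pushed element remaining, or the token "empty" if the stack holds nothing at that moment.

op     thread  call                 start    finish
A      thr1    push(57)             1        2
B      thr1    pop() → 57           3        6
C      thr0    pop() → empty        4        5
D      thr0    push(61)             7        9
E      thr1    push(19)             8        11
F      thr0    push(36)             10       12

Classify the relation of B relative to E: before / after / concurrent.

B spans [3,6], E spans [8,11]
resp(B)=6 < inv(E)=8

before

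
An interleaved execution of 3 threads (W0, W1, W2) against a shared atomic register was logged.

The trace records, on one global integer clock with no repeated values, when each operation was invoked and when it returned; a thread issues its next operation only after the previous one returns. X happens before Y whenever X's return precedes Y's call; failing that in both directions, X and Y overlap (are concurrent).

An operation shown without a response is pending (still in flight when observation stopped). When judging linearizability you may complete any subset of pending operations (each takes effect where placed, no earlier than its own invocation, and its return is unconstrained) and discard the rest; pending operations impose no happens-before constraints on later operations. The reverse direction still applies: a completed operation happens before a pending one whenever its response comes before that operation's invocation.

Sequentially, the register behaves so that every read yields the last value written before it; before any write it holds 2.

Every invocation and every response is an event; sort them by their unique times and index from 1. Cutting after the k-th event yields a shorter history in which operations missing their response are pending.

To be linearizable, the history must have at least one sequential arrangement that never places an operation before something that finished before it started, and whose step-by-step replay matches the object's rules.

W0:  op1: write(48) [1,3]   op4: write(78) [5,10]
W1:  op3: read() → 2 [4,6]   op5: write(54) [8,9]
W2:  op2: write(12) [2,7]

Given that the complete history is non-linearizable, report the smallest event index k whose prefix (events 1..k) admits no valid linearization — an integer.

events 1..5 are still linearizable — one witness is op1:
1. op1 write(48), leaving value 48
include event 6 — op3 responding at 6 — and every candidate order breaks
no escape via the 2 pending operations (op2, op4): every completion choice fails
sample order op1, op3 (pending dropped) stalls at step 2 — op3 read() → 2 has no legal effect

6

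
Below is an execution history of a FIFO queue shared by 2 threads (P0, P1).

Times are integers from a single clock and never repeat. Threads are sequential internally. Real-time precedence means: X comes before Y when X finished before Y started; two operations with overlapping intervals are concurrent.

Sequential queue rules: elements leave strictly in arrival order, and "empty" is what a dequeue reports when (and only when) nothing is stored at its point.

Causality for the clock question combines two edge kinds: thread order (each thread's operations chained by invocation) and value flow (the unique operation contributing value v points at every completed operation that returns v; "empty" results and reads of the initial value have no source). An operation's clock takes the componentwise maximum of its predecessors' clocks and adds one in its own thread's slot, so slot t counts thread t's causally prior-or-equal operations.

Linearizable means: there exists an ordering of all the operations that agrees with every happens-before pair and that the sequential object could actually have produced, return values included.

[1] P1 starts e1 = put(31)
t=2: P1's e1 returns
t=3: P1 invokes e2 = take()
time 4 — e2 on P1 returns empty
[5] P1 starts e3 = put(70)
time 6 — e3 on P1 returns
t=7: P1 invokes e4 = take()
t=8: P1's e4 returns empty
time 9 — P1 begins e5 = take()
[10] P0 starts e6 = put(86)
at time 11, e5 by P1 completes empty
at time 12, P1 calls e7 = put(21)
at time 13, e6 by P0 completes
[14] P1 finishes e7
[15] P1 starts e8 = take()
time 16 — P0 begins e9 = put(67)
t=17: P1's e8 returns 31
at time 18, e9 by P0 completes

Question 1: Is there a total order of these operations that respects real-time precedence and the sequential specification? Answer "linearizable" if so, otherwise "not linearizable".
not linearizable

events 1..3 are fine; event 4 — the response of e2 at time 4 — makes the prefix non-linearizable
the completed operations (2 total) allow one real-time order; the FIFO queue replay rejects it
one such order, e1, e2, breaks at step 2 where e2 take() → empty is illegal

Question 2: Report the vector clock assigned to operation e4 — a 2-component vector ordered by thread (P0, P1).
(0, 4)

VC(e1, invoked at 1): no causal predecessors; +1 on P1 → (0, 1)
VC(e6, invoked at 10): no causal predecessors; +1 on P0 → (1, 0)
invoked at 3, e2 merges VC(e1)=(0, 1) and bumps P1's slot → (0, 2)
invoked at 16, e9 merges VC(e6)=(1, 0) and bumps P0's slot → (2, 0)
invoked at 5, e3 merges VC(e2)=(0, 2) and bumps P1's slot → (0, 3)
invoked at 7, e4 merges VC(e3)=(0, 3) and bumps P1's slot → (0, 4)
invoked at 9, e5 merges VC(e4)=(0, 4) and bumps P1's slot → (0, 5)
invoked at 12, e7 merges VC(e5)=(0, 5) and bumps P1's slot → (0, 6)
invoked at 15, e8 merges VC(e1)=(0, 1), VC(e7)=(0, 6) and bumps P1's slot → (0, 7)
target: VC(e4) = (0, 4)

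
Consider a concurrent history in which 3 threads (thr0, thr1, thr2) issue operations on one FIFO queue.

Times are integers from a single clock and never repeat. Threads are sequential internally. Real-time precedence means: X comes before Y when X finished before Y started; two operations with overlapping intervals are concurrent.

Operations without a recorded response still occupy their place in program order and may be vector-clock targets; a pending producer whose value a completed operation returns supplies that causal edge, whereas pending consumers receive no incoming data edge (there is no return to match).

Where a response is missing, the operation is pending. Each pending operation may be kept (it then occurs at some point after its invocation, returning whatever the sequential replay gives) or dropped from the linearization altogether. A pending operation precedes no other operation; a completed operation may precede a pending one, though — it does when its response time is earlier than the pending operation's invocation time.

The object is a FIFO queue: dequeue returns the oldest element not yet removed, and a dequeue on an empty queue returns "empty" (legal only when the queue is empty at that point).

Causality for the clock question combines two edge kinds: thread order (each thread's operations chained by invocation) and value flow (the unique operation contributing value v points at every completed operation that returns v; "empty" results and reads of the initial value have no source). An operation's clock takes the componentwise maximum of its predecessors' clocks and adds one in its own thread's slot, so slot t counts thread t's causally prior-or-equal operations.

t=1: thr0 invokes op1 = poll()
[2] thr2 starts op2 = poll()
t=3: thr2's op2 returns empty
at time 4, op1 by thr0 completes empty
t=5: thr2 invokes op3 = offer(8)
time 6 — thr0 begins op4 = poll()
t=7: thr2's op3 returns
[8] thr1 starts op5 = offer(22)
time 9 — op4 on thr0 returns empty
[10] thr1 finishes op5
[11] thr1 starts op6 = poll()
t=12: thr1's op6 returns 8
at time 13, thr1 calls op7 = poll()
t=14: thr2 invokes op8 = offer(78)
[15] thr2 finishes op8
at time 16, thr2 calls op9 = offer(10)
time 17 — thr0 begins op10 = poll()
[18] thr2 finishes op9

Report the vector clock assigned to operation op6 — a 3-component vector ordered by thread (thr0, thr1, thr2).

op2 (invocation 2): nothing precedes it; thr2's component alone gives (0, 0, 1)
op5 (invocation 8): nothing precedes it; thr1's component alone gives (0, 1, 0)
op1 (invocation 1): nothing precedes it; thr0's component alone gives (1, 0, 0)
from VC(op2)=(0, 0, 1), op3 (invoked 5) maxes components and bumps thr2 → (0, 0, 2)
from VC(op1)=(1, 0, 0), op4 (invoked 6) maxes components and bumps thr0 → (2, 0, 0)
from VC(op3)=(0, 0, 2), op8 (invoked 14) maxes components and bumps thr2 → (0, 0, 3)
from VC(op4)=(2, 0, 0), op10 (invoked 17) maxes components and bumps thr0 → (3, 0, 0)
from VC(op8)=(0, 0, 3), op9 (invoked 16) maxes components and bumps thr2 → (0, 0, 4)
from VC(op3)=(0, 0, 2), VC(op5)=(0, 1, 0), op6 (invoked 11) maxes components and bumps thr1 → (0, 2, 2)
from VC(op6)=(0, 2, 2), op7 (invoked 13) maxes components and bumps thr1 → (0, 3, 2)
target: VC(op6) = (0, 2, 2)

(0, 2, 2)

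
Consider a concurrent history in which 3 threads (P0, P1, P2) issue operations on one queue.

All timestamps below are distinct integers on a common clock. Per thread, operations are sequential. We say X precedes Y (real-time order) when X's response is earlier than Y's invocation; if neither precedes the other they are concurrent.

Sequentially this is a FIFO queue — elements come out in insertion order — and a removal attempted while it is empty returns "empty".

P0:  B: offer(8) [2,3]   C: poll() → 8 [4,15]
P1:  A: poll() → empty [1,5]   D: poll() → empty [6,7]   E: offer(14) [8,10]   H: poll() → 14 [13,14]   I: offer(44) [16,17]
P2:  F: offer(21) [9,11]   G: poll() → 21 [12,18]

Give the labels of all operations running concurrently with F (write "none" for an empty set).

F spans [9,11]; an op avoiding the whole window 9..11 is ordered, any other is concurrent
A [1,5]: before
B [2,3]: before
C [4,15]: concurrent
D [6,7]: before
E [8,10]: concurrent
G [12,18]: after
H [13,14]: after
I [16,17]: after

C, E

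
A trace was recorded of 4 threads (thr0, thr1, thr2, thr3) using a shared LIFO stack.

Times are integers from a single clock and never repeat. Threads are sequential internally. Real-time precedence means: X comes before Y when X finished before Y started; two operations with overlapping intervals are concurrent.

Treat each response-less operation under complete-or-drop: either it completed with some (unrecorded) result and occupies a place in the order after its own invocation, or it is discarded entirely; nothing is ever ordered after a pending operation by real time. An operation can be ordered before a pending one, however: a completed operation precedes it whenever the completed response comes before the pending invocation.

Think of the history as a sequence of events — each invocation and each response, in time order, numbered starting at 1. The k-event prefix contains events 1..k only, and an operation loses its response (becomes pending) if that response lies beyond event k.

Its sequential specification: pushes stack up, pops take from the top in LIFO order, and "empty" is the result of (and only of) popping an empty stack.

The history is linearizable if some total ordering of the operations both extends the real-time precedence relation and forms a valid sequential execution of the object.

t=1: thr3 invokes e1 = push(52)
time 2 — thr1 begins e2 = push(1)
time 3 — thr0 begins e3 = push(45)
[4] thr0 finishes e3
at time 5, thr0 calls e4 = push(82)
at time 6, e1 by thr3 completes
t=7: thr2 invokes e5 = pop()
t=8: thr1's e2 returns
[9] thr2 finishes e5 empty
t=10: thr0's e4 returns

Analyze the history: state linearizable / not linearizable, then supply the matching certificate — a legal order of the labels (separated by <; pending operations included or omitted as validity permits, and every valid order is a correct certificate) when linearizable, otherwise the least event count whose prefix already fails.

prefix check: 1..8 passes, 1..9 fails once e5's time-9 response joins
the 4 completed operations admit 8 real-time orders; each fails the LIFO stack replay
no escape via the 1 pending operation (e4): every completion choice fails
for example e1, e2, e3, e5 (pending dropped) fails at step 4: e5 pop() → empty is not legal there
for example e1, e3, e2, e5 (pending dropped) fails at step 4: e5 pop() → empty is not legal there

not linearizable — minimal violating prefix: 9 events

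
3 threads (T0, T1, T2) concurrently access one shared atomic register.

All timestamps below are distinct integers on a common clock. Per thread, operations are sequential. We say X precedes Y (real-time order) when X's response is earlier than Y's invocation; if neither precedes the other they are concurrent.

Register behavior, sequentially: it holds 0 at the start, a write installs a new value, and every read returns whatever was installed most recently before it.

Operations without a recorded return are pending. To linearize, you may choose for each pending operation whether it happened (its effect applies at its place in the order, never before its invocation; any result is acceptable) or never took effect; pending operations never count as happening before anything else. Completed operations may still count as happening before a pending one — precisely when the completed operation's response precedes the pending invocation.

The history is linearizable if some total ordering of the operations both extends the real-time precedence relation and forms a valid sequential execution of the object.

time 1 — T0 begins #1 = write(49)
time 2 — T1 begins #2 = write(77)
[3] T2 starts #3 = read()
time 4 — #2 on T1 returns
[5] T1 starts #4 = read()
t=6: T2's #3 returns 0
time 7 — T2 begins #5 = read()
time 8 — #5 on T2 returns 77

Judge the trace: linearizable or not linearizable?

linearizable

one valid linearization: #3, #1, #2, #4, #5
step 1: #3 read() → 0 — value 0
step 2: #1 write(49) (pending, included) — value 49
step 3: #2 write(77) — value 77
step 4: #4 read() (pending, included) — value 77
step 5: #5 read() → 77 — value 77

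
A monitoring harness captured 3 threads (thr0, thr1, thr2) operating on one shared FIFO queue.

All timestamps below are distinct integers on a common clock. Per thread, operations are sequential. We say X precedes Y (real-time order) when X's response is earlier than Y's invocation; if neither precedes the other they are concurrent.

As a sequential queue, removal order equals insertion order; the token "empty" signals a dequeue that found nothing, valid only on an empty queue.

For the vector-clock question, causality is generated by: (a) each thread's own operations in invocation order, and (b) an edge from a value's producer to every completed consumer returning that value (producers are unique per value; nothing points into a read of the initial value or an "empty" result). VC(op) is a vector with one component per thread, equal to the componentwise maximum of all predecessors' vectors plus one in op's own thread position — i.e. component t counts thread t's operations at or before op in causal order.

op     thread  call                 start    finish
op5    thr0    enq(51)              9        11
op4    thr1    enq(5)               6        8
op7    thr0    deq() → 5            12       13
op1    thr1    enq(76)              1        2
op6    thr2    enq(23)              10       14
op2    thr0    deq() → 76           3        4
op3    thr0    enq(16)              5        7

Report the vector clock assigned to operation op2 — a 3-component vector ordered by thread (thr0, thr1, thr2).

root op op6, invoked 10: fresh clock plus thr2's own tick → (0, 0, 1)
root op op1, invoked 1: fresh clock plus thr1's own tick → (0, 1, 0)
invoked at 6, op4 merges VC(op1)=(0, 1, 0) and bumps thr1's slot → (0, 2, 0)
invoked at 3, op2 merges VC(op1)=(0, 1, 0) and bumps thr0's slot → (1, 1, 0)
invoked at 5, op3 merges VC(op2)=(1, 1, 0) and bumps thr0's slot → (2, 1, 0)
invoked at 9, op5 merges VC(op3)=(2, 1, 0) and bumps thr0's slot → (3, 1, 0)
invoked at 12, op7 merges VC(op4)=(0, 2, 0), VC(op5)=(3, 1, 0) and bumps thr0's slot → (4, 2, 0)
target: VC(op2) = (1, 1, 0)

(1, 1, 0)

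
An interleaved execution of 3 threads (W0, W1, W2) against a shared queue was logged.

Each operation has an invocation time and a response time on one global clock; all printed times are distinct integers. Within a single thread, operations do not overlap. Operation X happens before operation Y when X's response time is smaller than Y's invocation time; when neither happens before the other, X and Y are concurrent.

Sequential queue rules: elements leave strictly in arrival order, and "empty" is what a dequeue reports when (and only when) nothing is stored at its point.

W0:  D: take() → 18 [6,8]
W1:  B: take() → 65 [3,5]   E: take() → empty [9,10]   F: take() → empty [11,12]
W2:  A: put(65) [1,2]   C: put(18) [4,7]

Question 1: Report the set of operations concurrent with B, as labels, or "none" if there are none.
C

overlap test against B [3,5]: concurrent iff the interval meets 3..5
A [1,2]: before
C [4,7]: concurrent
D [6,8]: after
E [9,10]: after
F [11,12]: after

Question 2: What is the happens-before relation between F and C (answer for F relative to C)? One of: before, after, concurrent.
after

F spans [11,12], C spans [4,7]
resp(C)=7 < inv(F)=11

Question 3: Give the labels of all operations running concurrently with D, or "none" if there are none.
C

D spans [6,8]: anything still running between times 6 and 8 counts as concurrent
A [1,2]: before
B [3,5]: before
C [4,7]: concurrent
E [9,10]: after
F [11,12]: after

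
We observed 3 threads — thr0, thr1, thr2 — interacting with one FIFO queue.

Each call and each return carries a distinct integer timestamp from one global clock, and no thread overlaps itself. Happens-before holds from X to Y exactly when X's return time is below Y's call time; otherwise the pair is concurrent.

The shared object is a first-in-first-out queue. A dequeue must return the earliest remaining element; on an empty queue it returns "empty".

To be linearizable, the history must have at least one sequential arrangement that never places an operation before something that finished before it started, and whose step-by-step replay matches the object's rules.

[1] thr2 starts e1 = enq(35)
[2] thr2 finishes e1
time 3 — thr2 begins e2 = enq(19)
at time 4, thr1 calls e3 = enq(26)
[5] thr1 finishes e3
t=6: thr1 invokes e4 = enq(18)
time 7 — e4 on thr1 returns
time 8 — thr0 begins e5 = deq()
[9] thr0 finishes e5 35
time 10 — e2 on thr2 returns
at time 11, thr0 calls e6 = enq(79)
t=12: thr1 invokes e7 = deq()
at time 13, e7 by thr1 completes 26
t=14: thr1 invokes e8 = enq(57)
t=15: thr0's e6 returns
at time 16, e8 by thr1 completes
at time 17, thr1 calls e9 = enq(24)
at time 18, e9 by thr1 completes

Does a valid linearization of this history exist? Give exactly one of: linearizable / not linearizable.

linearizable

one valid linearization: e1, e3, e2, e4, e5, e6, e7, e8, e9
after step 1 (e1 enq(35)): queue <35>
after step 2 (e3 enq(26)): queue <35,26>
after step 3 (e2 enq(19)): queue <35,26,19>
after step 4 (e4 enq(18)): queue <35,26,19,18>
after step 5 (e5 deq() → 35): queue <26,19,18>
after step 6 (e6 enq(79)): queue <26,19,18,79>
after step 7 (e7 deq() → 26): queue <19,18,79>
after step 8 (e8 enq(57)): queue <19,18,79,57>
after step 9 (e9 enq(24)): queue <19,18,79,57,24>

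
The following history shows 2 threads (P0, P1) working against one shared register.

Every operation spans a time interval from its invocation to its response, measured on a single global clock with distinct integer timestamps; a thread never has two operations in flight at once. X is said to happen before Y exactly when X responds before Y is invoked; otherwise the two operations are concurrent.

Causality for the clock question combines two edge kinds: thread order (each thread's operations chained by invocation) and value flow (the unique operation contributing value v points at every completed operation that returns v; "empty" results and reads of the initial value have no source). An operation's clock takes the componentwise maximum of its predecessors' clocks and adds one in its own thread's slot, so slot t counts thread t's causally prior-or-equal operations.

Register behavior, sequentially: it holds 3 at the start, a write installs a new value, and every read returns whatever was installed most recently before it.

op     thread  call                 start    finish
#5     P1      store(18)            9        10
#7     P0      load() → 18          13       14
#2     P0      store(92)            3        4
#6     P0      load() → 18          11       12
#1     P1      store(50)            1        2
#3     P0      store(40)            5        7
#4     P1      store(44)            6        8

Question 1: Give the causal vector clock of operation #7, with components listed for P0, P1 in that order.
Answer: (4, 3)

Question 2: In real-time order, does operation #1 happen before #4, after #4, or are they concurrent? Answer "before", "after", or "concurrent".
Answer: before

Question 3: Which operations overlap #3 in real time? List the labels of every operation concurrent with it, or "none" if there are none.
Answer: #4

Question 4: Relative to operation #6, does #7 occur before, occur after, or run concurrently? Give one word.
Answer: after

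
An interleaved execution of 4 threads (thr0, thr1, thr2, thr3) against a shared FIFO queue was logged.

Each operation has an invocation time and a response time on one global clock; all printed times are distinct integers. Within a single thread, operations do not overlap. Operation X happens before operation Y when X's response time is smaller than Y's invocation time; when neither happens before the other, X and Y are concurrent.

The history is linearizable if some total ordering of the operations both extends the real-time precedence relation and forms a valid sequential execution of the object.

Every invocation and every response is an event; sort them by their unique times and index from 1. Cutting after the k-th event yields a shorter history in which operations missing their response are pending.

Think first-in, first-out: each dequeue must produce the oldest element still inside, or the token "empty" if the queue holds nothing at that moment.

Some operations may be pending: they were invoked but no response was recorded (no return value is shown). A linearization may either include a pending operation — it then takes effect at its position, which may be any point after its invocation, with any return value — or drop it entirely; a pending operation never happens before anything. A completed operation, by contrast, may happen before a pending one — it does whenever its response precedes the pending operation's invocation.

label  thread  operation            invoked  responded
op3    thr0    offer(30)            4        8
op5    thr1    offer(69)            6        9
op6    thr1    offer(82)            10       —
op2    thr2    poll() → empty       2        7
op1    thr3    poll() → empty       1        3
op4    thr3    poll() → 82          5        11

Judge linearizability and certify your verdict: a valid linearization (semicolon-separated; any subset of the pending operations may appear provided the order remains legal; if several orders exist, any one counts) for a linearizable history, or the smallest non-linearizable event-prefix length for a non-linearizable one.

not linearizable — minimal violating prefix: 11 events

the violation lands at event 11, op4's response at time 11: events 1..10 linearize, events 1..11 do not
real-time-consistent orders of the 5 completed operations: 30 — all fail the FIFO queue replay
completion choices over the 1 pending operation (op6) were checked; none helps
e.g. op1, op2, op3, op4, op5 (pending dropped): illegal at step 4, since op4 poll() → 82 cannot apply there
e.g. op1, op2, op3, op5, op4 (pending dropped): illegal at step 5, since op4 poll() → 82 cannot apply there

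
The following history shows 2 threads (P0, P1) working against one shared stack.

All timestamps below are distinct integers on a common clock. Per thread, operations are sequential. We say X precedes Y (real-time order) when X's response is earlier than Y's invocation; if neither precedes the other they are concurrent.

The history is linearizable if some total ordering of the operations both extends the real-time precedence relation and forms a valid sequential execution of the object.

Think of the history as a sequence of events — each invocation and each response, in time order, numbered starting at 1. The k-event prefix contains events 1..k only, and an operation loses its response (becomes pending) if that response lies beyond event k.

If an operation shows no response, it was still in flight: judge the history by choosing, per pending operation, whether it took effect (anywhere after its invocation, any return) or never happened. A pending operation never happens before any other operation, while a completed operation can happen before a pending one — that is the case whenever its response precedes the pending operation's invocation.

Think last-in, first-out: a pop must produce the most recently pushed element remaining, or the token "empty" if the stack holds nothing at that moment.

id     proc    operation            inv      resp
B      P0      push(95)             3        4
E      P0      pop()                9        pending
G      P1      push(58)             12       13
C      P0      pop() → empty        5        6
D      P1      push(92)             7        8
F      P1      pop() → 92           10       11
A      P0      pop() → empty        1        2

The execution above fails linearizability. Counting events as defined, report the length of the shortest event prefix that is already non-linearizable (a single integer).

one valid order for events 1..5 is A, B:
after step 1 (A pop() → empty): stack <>
after step 2 (B push(95)): stack <95>
event 6 — C's response, time 6 — after it, nothing linearizes
for example A, B, C fails at step 3: C pop() → empty is not legal there

6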